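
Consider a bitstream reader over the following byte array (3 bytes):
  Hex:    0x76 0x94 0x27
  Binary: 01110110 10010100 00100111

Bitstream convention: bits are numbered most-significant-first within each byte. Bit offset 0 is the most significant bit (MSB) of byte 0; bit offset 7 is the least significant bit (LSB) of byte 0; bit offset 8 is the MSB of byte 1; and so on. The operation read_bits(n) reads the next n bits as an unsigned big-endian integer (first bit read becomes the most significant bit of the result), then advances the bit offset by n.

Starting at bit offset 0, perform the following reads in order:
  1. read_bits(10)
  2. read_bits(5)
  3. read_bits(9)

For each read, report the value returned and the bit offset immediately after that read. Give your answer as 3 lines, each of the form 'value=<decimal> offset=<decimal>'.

Answer: value=474 offset=10
value=10 offset=15
value=39 offset=24

Derivation:
Read 1: bits[0:10] width=10 -> value=474 (bin 0111011010); offset now 10 = byte 1 bit 2; 14 bits remain
Read 2: bits[10:15] width=5 -> value=10 (bin 01010); offset now 15 = byte 1 bit 7; 9 bits remain
Read 3: bits[15:24] width=9 -> value=39 (bin 000100111); offset now 24 = byte 3 bit 0; 0 bits remain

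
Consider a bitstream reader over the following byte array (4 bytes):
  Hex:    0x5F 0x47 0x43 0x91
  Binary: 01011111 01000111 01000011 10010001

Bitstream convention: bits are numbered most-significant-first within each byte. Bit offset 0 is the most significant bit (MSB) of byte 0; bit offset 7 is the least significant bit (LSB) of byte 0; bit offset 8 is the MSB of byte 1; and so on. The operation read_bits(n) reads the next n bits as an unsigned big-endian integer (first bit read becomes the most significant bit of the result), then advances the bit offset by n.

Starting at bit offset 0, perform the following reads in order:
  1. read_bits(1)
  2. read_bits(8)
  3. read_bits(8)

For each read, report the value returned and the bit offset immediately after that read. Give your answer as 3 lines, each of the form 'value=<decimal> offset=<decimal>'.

Answer: value=0 offset=1
value=190 offset=9
value=142 offset=17

Derivation:
Read 1: bits[0:1] width=1 -> value=0 (bin 0); offset now 1 = byte 0 bit 1; 31 bits remain
Read 2: bits[1:9] width=8 -> value=190 (bin 10111110); offset now 9 = byte 1 bit 1; 23 bits remain
Read 3: bits[9:17] width=8 -> value=142 (bin 10001110); offset now 17 = byte 2 bit 1; 15 bits remain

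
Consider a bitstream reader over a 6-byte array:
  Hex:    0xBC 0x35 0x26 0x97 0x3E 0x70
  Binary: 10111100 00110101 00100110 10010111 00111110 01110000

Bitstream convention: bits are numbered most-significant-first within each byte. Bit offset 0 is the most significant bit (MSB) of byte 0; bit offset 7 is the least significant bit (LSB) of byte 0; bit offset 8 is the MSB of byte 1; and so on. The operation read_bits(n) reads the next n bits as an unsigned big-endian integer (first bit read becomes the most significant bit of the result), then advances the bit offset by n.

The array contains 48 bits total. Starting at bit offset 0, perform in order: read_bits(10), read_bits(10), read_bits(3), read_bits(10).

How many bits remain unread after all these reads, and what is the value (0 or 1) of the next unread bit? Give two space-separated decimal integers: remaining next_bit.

Answer: 15 0

Derivation:
Read 1: bits[0:10] width=10 -> value=752 (bin 1011110000); offset now 10 = byte 1 bit 2; 38 bits remain
Read 2: bits[10:20] width=10 -> value=850 (bin 1101010010); offset now 20 = byte 2 bit 4; 28 bits remain
Read 3: bits[20:23] width=3 -> value=3 (bin 011); offset now 23 = byte 2 bit 7; 25 bits remain
Read 4: bits[23:33] width=10 -> value=302 (bin 0100101110); offset now 33 = byte 4 bit 1; 15 bits remain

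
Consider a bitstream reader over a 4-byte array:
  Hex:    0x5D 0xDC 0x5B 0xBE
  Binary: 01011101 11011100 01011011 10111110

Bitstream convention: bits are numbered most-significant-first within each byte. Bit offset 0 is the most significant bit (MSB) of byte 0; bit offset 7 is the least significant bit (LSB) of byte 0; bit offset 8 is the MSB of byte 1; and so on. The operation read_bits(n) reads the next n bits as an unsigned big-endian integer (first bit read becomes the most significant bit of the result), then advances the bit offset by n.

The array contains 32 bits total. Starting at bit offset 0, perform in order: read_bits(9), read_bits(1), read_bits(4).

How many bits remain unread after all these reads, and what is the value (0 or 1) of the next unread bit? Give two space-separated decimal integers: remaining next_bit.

Answer: 18 0

Derivation:
Read 1: bits[0:9] width=9 -> value=187 (bin 010111011); offset now 9 = byte 1 bit 1; 23 bits remain
Read 2: bits[9:10] width=1 -> value=1 (bin 1); offset now 10 = byte 1 bit 2; 22 bits remain
Read 3: bits[10:14] width=4 -> value=7 (bin 0111); offset now 14 = byte 1 bit 6; 18 bits remain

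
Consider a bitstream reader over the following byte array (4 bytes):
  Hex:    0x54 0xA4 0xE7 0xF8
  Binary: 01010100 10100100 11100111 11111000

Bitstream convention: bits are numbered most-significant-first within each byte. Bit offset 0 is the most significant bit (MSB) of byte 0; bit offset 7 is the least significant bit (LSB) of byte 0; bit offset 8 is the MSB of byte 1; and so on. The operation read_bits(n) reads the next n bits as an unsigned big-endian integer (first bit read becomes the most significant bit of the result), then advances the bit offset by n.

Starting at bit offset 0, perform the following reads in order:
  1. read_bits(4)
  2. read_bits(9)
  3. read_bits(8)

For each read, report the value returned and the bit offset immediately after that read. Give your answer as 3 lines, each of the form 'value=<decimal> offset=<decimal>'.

Read 1: bits[0:4] width=4 -> value=5 (bin 0101); offset now 4 = byte 0 bit 4; 28 bits remain
Read 2: bits[4:13] width=9 -> value=148 (bin 010010100); offset now 13 = byte 1 bit 5; 19 bits remain
Read 3: bits[13:21] width=8 -> value=156 (bin 10011100); offset now 21 = byte 2 bit 5; 11 bits remain

Answer: value=5 offset=4
value=148 offset=13
value=156 offset=21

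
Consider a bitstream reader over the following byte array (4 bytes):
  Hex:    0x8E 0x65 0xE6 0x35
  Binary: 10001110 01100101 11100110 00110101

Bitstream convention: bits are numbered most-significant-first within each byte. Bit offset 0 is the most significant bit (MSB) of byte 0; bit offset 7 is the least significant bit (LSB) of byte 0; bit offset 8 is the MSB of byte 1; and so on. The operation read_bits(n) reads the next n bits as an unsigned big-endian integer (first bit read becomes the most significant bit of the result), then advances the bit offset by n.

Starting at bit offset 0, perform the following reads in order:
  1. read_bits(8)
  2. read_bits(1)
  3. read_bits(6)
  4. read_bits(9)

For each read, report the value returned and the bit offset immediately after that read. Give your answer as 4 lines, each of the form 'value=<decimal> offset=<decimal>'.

Answer: value=142 offset=8
value=0 offset=9
value=50 offset=15
value=486 offset=24

Derivation:
Read 1: bits[0:8] width=8 -> value=142 (bin 10001110); offset now 8 = byte 1 bit 0; 24 bits remain
Read 2: bits[8:9] width=1 -> value=0 (bin 0); offset now 9 = byte 1 bit 1; 23 bits remain
Read 3: bits[9:15] width=6 -> value=50 (bin 110010); offset now 15 = byte 1 bit 7; 17 bits remain
Read 4: bits[15:24] width=9 -> value=486 (bin 111100110); offset now 24 = byte 3 bit 0; 8 bits remain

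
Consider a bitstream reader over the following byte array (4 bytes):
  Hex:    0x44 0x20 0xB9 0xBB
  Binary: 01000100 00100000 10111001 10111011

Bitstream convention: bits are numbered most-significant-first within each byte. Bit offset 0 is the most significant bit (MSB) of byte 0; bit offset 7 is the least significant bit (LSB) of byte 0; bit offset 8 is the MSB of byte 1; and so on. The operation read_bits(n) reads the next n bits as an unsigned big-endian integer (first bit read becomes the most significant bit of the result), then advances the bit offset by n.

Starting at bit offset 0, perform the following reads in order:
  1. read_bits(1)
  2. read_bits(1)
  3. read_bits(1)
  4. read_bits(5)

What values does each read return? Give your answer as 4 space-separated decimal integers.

Answer: 0 1 0 4

Derivation:
Read 1: bits[0:1] width=1 -> value=0 (bin 0); offset now 1 = byte 0 bit 1; 31 bits remain
Read 2: bits[1:2] width=1 -> value=1 (bin 1); offset now 2 = byte 0 bit 2; 30 bits remain
Read 3: bits[2:3] width=1 -> value=0 (bin 0); offset now 3 = byte 0 bit 3; 29 bits remain
Read 4: bits[3:8] width=5 -> value=4 (bin 00100); offset now 8 = byte 1 bit 0; 24 bits remain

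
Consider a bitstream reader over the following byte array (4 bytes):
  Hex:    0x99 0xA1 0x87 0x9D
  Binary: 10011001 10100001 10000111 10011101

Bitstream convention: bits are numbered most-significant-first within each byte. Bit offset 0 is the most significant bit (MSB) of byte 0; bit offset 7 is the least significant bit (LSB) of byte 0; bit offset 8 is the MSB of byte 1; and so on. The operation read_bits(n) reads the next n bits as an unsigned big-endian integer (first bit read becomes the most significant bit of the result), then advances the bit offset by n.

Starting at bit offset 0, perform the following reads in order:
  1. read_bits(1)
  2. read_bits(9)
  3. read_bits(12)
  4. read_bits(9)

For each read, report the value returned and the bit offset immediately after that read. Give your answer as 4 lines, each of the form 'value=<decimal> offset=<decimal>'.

Read 1: bits[0:1] width=1 -> value=1 (bin 1); offset now 1 = byte 0 bit 1; 31 bits remain
Read 2: bits[1:10] width=9 -> value=102 (bin 001100110); offset now 10 = byte 1 bit 2; 22 bits remain
Read 3: bits[10:22] width=12 -> value=2145 (bin 100001100001); offset now 22 = byte 2 bit 6; 10 bits remain
Read 4: bits[22:31] width=9 -> value=462 (bin 111001110); offset now 31 = byte 3 bit 7; 1 bits remain

Answer: value=1 offset=1
value=102 offset=10
value=2145 offset=22
value=462 offset=31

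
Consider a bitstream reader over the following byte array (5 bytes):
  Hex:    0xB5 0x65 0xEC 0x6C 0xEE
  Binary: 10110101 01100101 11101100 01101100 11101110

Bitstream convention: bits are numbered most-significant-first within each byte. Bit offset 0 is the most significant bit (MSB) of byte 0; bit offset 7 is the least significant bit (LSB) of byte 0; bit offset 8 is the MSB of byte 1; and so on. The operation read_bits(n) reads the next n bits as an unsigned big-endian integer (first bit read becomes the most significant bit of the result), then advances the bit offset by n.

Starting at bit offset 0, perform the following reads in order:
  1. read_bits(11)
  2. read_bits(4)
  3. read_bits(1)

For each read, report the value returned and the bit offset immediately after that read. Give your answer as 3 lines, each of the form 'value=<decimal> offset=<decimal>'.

Answer: value=1451 offset=11
value=2 offset=15
value=1 offset=16

Derivation:
Read 1: bits[0:11] width=11 -> value=1451 (bin 10110101011); offset now 11 = byte 1 bit 3; 29 bits remain
Read 2: bits[11:15] width=4 -> value=2 (bin 0010); offset now 15 = byte 1 bit 7; 25 bits remain
Read 3: bits[15:16] width=1 -> value=1 (bin 1); offset now 16 = byte 2 bit 0; 24 bits remain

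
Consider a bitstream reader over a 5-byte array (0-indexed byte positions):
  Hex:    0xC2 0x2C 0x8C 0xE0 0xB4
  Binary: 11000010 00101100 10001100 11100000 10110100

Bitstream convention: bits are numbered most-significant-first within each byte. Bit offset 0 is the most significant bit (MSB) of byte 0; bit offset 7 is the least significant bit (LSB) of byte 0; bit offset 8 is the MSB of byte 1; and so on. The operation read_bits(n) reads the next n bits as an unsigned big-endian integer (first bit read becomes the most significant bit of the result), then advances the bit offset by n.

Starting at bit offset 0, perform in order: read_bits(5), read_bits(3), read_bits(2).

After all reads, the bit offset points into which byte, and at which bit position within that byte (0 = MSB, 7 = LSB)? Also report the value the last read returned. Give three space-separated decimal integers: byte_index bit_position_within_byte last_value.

Answer: 1 2 0

Derivation:
Read 1: bits[0:5] width=5 -> value=24 (bin 11000); offset now 5 = byte 0 bit 5; 35 bits remain
Read 2: bits[5:8] width=3 -> value=2 (bin 010); offset now 8 = byte 1 bit 0; 32 bits remain
Read 3: bits[8:10] width=2 -> value=0 (bin 00); offset now 10 = byte 1 bit 2; 30 bits remain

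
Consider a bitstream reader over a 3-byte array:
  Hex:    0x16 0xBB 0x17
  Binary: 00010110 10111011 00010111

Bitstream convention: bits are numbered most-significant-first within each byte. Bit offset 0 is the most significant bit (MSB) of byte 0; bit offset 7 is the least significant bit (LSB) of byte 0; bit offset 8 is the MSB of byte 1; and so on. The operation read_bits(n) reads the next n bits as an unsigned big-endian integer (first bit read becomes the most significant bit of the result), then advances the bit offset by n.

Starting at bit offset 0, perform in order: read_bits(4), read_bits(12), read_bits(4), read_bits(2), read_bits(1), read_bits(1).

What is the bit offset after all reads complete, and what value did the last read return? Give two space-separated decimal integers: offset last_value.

Answer: 24 1

Derivation:
Read 1: bits[0:4] width=4 -> value=1 (bin 0001); offset now 4 = byte 0 bit 4; 20 bits remain
Read 2: bits[4:16] width=12 -> value=1723 (bin 011010111011); offset now 16 = byte 2 bit 0; 8 bits remain
Read 3: bits[16:20] width=4 -> value=1 (bin 0001); offset now 20 = byte 2 bit 4; 4 bits remain
Read 4: bits[20:22] width=2 -> value=1 (bin 01); offset now 22 = byte 2 bit 6; 2 bits remain
Read 5: bits[22:23] width=1 -> value=1 (bin 1); offset now 23 = byte 2 bit 7; 1 bits remain
Read 6: bits[23:24] width=1 -> value=1 (bin 1); offset now 24 = byte 3 bit 0; 0 bits remain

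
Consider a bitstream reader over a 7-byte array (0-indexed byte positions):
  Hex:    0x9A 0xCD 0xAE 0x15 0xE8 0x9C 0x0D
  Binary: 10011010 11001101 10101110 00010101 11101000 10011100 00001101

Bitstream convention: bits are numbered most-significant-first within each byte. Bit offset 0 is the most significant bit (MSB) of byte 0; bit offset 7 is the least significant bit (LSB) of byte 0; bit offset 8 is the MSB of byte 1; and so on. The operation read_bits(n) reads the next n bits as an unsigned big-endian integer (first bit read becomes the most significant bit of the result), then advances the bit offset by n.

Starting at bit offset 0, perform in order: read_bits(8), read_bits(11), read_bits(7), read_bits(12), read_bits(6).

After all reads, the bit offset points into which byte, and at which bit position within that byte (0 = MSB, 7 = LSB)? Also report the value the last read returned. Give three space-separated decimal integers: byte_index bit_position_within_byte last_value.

Read 1: bits[0:8] width=8 -> value=154 (bin 10011010); offset now 8 = byte 1 bit 0; 48 bits remain
Read 2: bits[8:19] width=11 -> value=1645 (bin 11001101101); offset now 19 = byte 2 bit 3; 37 bits remain
Read 3: bits[19:26] width=7 -> value=56 (bin 0111000); offset now 26 = byte 3 bit 2; 30 bits remain
Read 4: bits[26:38] width=12 -> value=1402 (bin 010101111010); offset now 38 = byte 4 bit 6; 18 bits remain
Read 5: bits[38:44] width=6 -> value=9 (bin 001001); offset now 44 = byte 5 bit 4; 12 bits remain

Answer: 5 4 9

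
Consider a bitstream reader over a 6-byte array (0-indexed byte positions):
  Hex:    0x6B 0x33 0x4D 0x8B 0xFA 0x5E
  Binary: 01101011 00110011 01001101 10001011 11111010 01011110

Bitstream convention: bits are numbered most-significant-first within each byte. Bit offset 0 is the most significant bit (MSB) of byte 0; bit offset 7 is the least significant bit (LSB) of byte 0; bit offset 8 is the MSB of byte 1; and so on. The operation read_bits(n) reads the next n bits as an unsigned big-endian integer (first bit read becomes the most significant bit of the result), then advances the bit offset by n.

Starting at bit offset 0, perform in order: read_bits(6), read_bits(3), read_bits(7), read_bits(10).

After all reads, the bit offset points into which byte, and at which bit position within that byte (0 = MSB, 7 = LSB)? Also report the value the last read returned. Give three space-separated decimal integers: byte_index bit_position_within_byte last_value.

Answer: 3 2 310

Derivation:
Read 1: bits[0:6] width=6 -> value=26 (bin 011010); offset now 6 = byte 0 bit 6; 42 bits remain
Read 2: bits[6:9] width=3 -> value=6 (bin 110); offset now 9 = byte 1 bit 1; 39 bits remain
Read 3: bits[9:16] width=7 -> value=51 (bin 0110011); offset now 16 = byte 2 bit 0; 32 bits remain
Read 4: bits[16:26] width=10 -> value=310 (bin 0100110110); offset now 26 = byte 3 bit 2; 22 bits remain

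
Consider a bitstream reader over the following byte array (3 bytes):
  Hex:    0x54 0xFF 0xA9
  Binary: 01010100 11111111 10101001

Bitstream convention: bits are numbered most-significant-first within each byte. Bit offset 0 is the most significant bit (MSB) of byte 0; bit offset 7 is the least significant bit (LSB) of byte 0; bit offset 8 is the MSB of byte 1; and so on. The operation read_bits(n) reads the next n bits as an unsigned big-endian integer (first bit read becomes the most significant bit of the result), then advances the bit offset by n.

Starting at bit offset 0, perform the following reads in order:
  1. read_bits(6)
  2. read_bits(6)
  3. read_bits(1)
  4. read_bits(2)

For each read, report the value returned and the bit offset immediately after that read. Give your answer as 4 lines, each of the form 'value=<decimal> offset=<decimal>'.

Read 1: bits[0:6] width=6 -> value=21 (bin 010101); offset now 6 = byte 0 bit 6; 18 bits remain
Read 2: bits[6:12] width=6 -> value=15 (bin 001111); offset now 12 = byte 1 bit 4; 12 bits remain
Read 3: bits[12:13] width=1 -> value=1 (bin 1); offset now 13 = byte 1 bit 5; 11 bits remain
Read 4: bits[13:15] width=2 -> value=3 (bin 11); offset now 15 = byte 1 bit 7; 9 bits remain

Answer: value=21 offset=6
value=15 offset=12
value=1 offset=13
value=3 offset=15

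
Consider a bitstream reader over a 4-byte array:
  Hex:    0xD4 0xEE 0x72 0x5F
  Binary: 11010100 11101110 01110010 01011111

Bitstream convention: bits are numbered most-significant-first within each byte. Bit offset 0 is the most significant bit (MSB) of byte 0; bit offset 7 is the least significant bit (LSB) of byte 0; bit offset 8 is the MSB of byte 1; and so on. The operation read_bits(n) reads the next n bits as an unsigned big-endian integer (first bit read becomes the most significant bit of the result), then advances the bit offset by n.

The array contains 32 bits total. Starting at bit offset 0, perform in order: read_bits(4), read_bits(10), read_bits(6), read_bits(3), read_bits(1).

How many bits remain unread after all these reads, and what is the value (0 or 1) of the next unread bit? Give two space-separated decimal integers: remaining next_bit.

Answer: 8 0

Derivation:
Read 1: bits[0:4] width=4 -> value=13 (bin 1101); offset now 4 = byte 0 bit 4; 28 bits remain
Read 2: bits[4:14] width=10 -> value=315 (bin 0100111011); offset now 14 = byte 1 bit 6; 18 bits remain
Read 3: bits[14:20] width=6 -> value=39 (bin 100111); offset now 20 = byte 2 bit 4; 12 bits remain
Read 4: bits[20:23] width=3 -> value=1 (bin 001); offset now 23 = byte 2 bit 7; 9 bits remain
Read 5: bits[23:24] width=1 -> value=0 (bin 0); offset now 24 = byte 3 bit 0; 8 bits remain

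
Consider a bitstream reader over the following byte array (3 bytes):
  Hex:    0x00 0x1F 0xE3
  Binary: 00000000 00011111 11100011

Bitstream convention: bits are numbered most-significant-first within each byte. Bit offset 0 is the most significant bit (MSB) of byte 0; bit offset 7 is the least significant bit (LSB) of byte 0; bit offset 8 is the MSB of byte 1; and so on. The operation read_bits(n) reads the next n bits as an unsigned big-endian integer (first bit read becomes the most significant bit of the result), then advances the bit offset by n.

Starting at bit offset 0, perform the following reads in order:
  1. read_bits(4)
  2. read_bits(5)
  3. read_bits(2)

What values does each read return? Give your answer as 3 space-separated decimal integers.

Answer: 0 0 0

Derivation:
Read 1: bits[0:4] width=4 -> value=0 (bin 0000); offset now 4 = byte 0 bit 4; 20 bits remain
Read 2: bits[4:9] width=5 -> value=0 (bin 00000); offset now 9 = byte 1 bit 1; 15 bits remain
Read 3: bits[9:11] width=2 -> value=0 (bin 00); offset now 11 = byte 1 bit 3; 13 bits remain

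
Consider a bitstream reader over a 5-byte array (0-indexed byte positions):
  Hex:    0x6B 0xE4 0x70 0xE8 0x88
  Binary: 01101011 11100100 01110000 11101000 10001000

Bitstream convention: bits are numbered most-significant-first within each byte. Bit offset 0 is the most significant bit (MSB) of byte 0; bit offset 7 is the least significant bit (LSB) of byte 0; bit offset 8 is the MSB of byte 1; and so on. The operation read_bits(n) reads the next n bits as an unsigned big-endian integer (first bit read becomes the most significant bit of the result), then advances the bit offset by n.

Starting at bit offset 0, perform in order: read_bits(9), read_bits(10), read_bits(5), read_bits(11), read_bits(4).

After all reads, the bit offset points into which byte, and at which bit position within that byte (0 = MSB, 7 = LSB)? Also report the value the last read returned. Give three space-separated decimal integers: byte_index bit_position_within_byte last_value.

Read 1: bits[0:9] width=9 -> value=215 (bin 011010111); offset now 9 = byte 1 bit 1; 31 bits remain
Read 2: bits[9:19] width=10 -> value=803 (bin 1100100011); offset now 19 = byte 2 bit 3; 21 bits remain
Read 3: bits[19:24] width=5 -> value=16 (bin 10000); offset now 24 = byte 3 bit 0; 16 bits remain
Read 4: bits[24:35] width=11 -> value=1860 (bin 11101000100); offset now 35 = byte 4 bit 3; 5 bits remain
Read 5: bits[35:39] width=4 -> value=4 (bin 0100); offset now 39 = byte 4 bit 7; 1 bits remain

Answer: 4 7 4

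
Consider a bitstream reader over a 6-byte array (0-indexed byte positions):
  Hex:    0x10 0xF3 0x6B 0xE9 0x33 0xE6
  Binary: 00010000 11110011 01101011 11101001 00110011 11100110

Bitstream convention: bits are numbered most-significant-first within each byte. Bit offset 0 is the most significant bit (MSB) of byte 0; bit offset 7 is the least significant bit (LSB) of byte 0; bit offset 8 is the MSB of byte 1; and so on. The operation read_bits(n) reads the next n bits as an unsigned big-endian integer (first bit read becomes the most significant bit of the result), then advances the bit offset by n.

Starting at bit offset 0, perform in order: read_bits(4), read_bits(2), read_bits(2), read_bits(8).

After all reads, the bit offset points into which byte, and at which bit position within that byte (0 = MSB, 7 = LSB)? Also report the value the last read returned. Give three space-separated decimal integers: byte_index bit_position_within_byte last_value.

Read 1: bits[0:4] width=4 -> value=1 (bin 0001); offset now 4 = byte 0 bit 4; 44 bits remain
Read 2: bits[4:6] width=2 -> value=0 (bin 00); offset now 6 = byte 0 bit 6; 42 bits remain
Read 3: bits[6:8] width=2 -> value=0 (bin 00); offset now 8 = byte 1 bit 0; 40 bits remain
Read 4: bits[8:16] width=8 -> value=243 (bin 11110011); offset now 16 = byte 2 bit 0; 32 bits remain

Answer: 2 0 243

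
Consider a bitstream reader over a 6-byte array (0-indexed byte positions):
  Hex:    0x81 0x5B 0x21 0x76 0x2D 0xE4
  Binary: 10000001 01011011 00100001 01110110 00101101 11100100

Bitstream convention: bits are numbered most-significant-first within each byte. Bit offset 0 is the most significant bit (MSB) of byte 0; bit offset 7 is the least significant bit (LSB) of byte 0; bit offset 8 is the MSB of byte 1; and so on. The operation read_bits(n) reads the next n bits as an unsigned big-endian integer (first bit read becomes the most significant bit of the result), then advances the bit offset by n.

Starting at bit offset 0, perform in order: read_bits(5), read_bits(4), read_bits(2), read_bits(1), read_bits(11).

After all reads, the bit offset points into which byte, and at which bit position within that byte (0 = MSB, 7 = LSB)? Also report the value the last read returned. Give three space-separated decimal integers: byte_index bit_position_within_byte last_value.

Read 1: bits[0:5] width=5 -> value=16 (bin 10000); offset now 5 = byte 0 bit 5; 43 bits remain
Read 2: bits[5:9] width=4 -> value=2 (bin 0010); offset now 9 = byte 1 bit 1; 39 bits remain
Read 3: bits[9:11] width=2 -> value=2 (bin 10); offset now 11 = byte 1 bit 3; 37 bits remain
Read 4: bits[11:12] width=1 -> value=1 (bin 1); offset now 12 = byte 1 bit 4; 36 bits remain
Read 5: bits[12:23] width=11 -> value=1424 (bin 10110010000); offset now 23 = byte 2 bit 7; 25 bits remain

Answer: 2 7 1424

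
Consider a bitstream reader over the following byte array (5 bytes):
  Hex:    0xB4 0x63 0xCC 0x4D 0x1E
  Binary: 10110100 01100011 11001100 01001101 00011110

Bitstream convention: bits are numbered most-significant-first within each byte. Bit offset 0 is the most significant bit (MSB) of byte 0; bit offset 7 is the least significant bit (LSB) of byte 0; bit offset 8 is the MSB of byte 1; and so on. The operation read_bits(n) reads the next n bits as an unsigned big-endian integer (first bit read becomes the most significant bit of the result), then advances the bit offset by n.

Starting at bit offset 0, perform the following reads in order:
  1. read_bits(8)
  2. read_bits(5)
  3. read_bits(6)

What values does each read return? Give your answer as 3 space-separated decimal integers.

Answer: 180 12 30

Derivation:
Read 1: bits[0:8] width=8 -> value=180 (bin 10110100); offset now 8 = byte 1 bit 0; 32 bits remain
Read 2: bits[8:13] width=5 -> value=12 (bin 01100); offset now 13 = byte 1 bit 5; 27 bits remain
Read 3: bits[13:19] width=6 -> value=30 (bin 011110); offset now 19 = byte 2 bit 3; 21 bits remain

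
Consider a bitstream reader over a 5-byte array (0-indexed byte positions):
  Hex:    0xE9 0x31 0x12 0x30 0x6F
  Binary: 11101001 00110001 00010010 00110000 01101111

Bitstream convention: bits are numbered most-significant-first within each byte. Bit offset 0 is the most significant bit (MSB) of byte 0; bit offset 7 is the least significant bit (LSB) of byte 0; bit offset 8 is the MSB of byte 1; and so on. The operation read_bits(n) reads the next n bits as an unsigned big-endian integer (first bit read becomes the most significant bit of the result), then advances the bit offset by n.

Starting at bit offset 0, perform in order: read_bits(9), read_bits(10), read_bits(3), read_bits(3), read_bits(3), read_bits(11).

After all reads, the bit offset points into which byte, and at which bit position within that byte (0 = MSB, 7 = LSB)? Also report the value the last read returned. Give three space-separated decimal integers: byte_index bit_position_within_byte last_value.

Answer: 4 7 55

Derivation:
Read 1: bits[0:9] width=9 -> value=466 (bin 111010010); offset now 9 = byte 1 bit 1; 31 bits remain
Read 2: bits[9:19] width=10 -> value=392 (bin 0110001000); offset now 19 = byte 2 bit 3; 21 bits remain
Read 3: bits[19:22] width=3 -> value=4 (bin 100); offset now 22 = byte 2 bit 6; 18 bits remain
Read 4: bits[22:25] width=3 -> value=4 (bin 100); offset now 25 = byte 3 bit 1; 15 bits remain
Read 5: bits[25:28] width=3 -> value=3 (bin 011); offset now 28 = byte 3 bit 4; 12 bits remain
Read 6: bits[28:39] width=11 -> value=55 (bin 00000110111); offset now 39 = byte 4 bit 7; 1 bits remain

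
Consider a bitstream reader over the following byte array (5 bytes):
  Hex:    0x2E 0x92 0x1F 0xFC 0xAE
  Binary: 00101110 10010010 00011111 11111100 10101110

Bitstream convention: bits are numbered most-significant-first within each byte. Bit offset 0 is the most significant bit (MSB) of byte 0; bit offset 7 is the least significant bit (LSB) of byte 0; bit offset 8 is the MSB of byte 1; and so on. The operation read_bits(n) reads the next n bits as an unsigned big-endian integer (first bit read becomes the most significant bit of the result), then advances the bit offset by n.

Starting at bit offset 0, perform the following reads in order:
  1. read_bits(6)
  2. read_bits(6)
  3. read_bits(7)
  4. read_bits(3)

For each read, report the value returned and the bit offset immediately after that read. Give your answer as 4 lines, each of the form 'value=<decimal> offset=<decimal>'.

Read 1: bits[0:6] width=6 -> value=11 (bin 001011); offset now 6 = byte 0 bit 6; 34 bits remain
Read 2: bits[6:12] width=6 -> value=41 (bin 101001); offset now 12 = byte 1 bit 4; 28 bits remain
Read 3: bits[12:19] width=7 -> value=16 (bin 0010000); offset now 19 = byte 2 bit 3; 21 bits remain
Read 4: bits[19:22] width=3 -> value=7 (bin 111); offset now 22 = byte 2 bit 6; 18 bits remain

Answer: value=11 offset=6
value=41 offset=12
value=16 offset=19
value=7 offset=22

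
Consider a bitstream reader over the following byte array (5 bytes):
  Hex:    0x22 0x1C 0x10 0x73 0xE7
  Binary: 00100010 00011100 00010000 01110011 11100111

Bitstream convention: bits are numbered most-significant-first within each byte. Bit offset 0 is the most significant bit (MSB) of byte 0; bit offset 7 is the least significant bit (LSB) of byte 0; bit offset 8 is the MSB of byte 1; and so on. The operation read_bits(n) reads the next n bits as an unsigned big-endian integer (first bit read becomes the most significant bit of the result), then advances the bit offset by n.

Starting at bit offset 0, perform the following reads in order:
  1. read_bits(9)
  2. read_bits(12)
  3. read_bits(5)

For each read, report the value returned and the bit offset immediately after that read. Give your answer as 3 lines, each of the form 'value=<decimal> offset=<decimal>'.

Answer: value=68 offset=9
value=898 offset=21
value=1 offset=26

Derivation:
Read 1: bits[0:9] width=9 -> value=68 (bin 001000100); offset now 9 = byte 1 bit 1; 31 bits remain
Read 2: bits[9:21] width=12 -> value=898 (bin 001110000010); offset now 21 = byte 2 bit 5; 19 bits remain
Read 3: bits[21:26] width=5 -> value=1 (bin 00001); offset now 26 = byte 3 bit 2; 14 bits remain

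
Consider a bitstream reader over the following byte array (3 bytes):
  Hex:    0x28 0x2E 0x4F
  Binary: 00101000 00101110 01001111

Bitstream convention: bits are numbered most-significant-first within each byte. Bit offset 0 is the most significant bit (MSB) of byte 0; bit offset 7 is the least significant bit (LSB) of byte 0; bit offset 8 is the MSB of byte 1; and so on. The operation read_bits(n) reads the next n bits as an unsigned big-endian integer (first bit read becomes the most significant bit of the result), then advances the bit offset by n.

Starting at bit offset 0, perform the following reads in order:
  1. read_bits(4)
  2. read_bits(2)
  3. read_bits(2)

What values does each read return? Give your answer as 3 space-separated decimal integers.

Read 1: bits[0:4] width=4 -> value=2 (bin 0010); offset now 4 = byte 0 bit 4; 20 bits remain
Read 2: bits[4:6] width=2 -> value=2 (bin 10); offset now 6 = byte 0 bit 6; 18 bits remain
Read 3: bits[6:8] width=2 -> value=0 (bin 00); offset now 8 = byte 1 bit 0; 16 bits remain

Answer: 2 2 0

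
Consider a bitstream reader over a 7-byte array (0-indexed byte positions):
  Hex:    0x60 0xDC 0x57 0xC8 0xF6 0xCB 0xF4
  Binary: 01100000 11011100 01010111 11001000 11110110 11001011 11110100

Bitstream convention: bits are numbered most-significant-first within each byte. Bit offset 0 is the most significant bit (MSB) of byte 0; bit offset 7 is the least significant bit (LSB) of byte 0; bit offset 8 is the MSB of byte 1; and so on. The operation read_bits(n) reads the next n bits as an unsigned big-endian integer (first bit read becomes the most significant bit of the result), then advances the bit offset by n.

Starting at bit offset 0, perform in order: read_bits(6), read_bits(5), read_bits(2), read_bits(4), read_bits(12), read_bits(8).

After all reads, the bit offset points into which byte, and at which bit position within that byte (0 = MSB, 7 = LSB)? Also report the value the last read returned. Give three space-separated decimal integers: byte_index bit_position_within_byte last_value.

Read 1: bits[0:6] width=6 -> value=24 (bin 011000); offset now 6 = byte 0 bit 6; 50 bits remain
Read 2: bits[6:11] width=5 -> value=6 (bin 00110); offset now 11 = byte 1 bit 3; 45 bits remain
Read 3: bits[11:13] width=2 -> value=3 (bin 11); offset now 13 = byte 1 bit 5; 43 bits remain
Read 4: bits[13:17] width=4 -> value=8 (bin 1000); offset now 17 = byte 2 bit 1; 39 bits remain
Read 5: bits[17:29] width=12 -> value=2809 (bin 101011111001); offset now 29 = byte 3 bit 5; 27 bits remain
Read 6: bits[29:37] width=8 -> value=30 (bin 00011110); offset now 37 = byte 4 bit 5; 19 bits remain

Answer: 4 5 30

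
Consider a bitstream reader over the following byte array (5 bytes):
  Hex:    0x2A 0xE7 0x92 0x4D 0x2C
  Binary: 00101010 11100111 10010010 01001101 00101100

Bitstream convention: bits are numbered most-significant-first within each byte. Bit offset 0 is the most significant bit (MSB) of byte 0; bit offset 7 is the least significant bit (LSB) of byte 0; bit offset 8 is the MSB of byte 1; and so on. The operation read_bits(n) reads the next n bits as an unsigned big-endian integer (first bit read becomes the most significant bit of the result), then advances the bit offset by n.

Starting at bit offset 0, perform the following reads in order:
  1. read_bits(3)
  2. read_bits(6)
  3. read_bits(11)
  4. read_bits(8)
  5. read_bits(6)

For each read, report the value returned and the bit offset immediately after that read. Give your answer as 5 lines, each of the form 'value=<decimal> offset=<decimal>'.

Read 1: bits[0:3] width=3 -> value=1 (bin 001); offset now 3 = byte 0 bit 3; 37 bits remain
Read 2: bits[3:9] width=6 -> value=21 (bin 010101); offset now 9 = byte 1 bit 1; 31 bits remain
Read 3: bits[9:20] width=11 -> value=1657 (bin 11001111001); offset now 20 = byte 2 bit 4; 20 bits remain
Read 4: bits[20:28] width=8 -> value=36 (bin 00100100); offset now 28 = byte 3 bit 4; 12 bits remain
Read 5: bits[28:34] width=6 -> value=52 (bin 110100); offset now 34 = byte 4 bit 2; 6 bits remain

Answer: value=1 offset=3
value=21 offset=9
value=1657 offset=20
value=36 offset=28
value=52 offset=34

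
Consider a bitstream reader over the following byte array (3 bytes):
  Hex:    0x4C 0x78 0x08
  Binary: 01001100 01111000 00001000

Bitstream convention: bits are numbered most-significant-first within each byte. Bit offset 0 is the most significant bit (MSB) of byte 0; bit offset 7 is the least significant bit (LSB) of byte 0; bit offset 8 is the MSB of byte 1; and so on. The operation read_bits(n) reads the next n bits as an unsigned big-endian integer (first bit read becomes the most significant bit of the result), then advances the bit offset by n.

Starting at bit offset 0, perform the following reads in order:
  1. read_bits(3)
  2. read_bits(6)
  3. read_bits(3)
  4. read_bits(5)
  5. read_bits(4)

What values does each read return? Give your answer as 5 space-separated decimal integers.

Read 1: bits[0:3] width=3 -> value=2 (bin 010); offset now 3 = byte 0 bit 3; 21 bits remain
Read 2: bits[3:9] width=6 -> value=24 (bin 011000); offset now 9 = byte 1 bit 1; 15 bits remain
Read 3: bits[9:12] width=3 -> value=7 (bin 111); offset now 12 = byte 1 bit 4; 12 bits remain
Read 4: bits[12:17] width=5 -> value=16 (bin 10000); offset now 17 = byte 2 bit 1; 7 bits remain
Read 5: bits[17:21] width=4 -> value=1 (bin 0001); offset now 21 = byte 2 bit 5; 3 bits remain

Answer: 2 24 7 16 1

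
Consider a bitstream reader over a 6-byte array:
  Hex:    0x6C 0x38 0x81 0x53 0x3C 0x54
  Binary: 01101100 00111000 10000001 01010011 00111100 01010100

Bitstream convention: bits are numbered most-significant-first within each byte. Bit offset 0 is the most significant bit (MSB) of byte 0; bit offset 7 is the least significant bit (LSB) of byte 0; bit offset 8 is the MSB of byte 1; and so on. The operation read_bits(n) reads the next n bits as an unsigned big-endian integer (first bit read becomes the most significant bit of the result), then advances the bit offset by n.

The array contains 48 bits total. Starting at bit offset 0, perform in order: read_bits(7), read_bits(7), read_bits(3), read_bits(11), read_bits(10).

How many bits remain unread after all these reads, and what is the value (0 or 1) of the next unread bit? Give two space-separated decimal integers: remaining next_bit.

Read 1: bits[0:7] width=7 -> value=54 (bin 0110110); offset now 7 = byte 0 bit 7; 41 bits remain
Read 2: bits[7:14] width=7 -> value=14 (bin 0001110); offset now 14 = byte 1 bit 6; 34 bits remain
Read 3: bits[14:17] width=3 -> value=1 (bin 001); offset now 17 = byte 2 bit 1; 31 bits remain
Read 4: bits[17:28] width=11 -> value=21 (bin 00000010101); offset now 28 = byte 3 bit 4; 20 bits remain
Read 5: bits[28:38] width=10 -> value=207 (bin 0011001111); offset now 38 = byte 4 bit 6; 10 bits remain

Answer: 10 0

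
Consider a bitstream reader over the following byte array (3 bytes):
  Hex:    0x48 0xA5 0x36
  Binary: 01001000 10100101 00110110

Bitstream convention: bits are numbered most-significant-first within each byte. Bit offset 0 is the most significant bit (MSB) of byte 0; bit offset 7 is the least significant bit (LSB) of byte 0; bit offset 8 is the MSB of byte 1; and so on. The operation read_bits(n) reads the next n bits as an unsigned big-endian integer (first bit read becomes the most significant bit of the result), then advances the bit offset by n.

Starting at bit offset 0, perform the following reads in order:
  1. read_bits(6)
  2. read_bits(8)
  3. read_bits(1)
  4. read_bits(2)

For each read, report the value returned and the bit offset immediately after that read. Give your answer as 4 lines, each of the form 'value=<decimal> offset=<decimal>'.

Answer: value=18 offset=6
value=41 offset=14
value=0 offset=15
value=2 offset=17

Derivation:
Read 1: bits[0:6] width=6 -> value=18 (bin 010010); offset now 6 = byte 0 bit 6; 18 bits remain
Read 2: bits[6:14] width=8 -> value=41 (bin 00101001); offset now 14 = byte 1 bit 6; 10 bits remain
Read 3: bits[14:15] width=1 -> value=0 (bin 0); offset now 15 = byte 1 bit 7; 9 bits remain
Read 4: bits[15:17] width=2 -> value=2 (bin 10); offset now 17 = byte 2 bit 1; 7 bits remain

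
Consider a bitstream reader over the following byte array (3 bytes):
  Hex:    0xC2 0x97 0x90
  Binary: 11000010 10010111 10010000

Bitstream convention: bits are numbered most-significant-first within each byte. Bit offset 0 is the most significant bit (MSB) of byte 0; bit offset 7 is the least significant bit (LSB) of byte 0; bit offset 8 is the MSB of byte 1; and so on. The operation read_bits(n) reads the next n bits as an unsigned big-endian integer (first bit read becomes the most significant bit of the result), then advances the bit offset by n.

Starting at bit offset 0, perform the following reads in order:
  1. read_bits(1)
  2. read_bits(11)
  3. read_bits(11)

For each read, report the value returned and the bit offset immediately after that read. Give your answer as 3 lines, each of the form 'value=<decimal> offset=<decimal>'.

Read 1: bits[0:1] width=1 -> value=1 (bin 1); offset now 1 = byte 0 bit 1; 23 bits remain
Read 2: bits[1:12] width=11 -> value=1065 (bin 10000101001); offset now 12 = byte 1 bit 4; 12 bits remain
Read 3: bits[12:23] width=11 -> value=968 (bin 01111001000); offset now 23 = byte 2 bit 7; 1 bits remain

Answer: value=1 offset=1
value=1065 offset=12
value=968 offset=23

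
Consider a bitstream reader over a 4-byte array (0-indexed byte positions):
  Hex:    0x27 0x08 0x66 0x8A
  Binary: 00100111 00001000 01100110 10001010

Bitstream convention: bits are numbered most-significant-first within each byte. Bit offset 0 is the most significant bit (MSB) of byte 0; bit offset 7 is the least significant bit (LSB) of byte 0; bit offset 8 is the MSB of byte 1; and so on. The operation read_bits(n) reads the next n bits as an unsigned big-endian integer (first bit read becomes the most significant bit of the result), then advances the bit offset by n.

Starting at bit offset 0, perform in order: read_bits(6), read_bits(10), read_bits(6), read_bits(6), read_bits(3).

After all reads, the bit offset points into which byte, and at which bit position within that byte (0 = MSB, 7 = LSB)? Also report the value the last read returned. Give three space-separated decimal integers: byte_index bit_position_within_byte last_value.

Answer: 3 7 5

Derivation:
Read 1: bits[0:6] width=6 -> value=9 (bin 001001); offset now 6 = byte 0 bit 6; 26 bits remain
Read 2: bits[6:16] width=10 -> value=776 (bin 1100001000); offset now 16 = byte 2 bit 0; 16 bits remain
Read 3: bits[16:22] width=6 -> value=25 (bin 011001); offset now 22 = byte 2 bit 6; 10 bits remain
Read 4: bits[22:28] width=6 -> value=40 (bin 101000); offset now 28 = byte 3 bit 4; 4 bits remain
Read 5: bits[28:31] width=3 -> value=5 (bin 101); offset now 31 = byte 3 bit 7; 1 bits remain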